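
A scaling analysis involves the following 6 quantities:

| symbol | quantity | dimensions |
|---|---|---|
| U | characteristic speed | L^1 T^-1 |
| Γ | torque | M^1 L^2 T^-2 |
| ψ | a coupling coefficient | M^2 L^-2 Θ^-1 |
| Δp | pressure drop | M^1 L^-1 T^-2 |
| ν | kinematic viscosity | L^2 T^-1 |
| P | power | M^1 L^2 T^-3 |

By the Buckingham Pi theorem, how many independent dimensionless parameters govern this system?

There are 6 variables and 4 base dimensions (M, L, T, Θ).
The dimension matrix has rank 4.
Independent dimensionless groups: 6 − 4 = 2.

2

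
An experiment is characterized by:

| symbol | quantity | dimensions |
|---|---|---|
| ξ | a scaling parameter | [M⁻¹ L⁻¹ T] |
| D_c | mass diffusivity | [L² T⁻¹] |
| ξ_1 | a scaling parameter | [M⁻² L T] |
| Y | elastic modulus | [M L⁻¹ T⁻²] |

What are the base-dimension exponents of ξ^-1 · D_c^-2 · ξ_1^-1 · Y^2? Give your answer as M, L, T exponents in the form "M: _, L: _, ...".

Collect each base-dimension exponent across the product:
  M: −(-1) − 2·(0) − (-2) + 2·(1) = 5
  L: −(-1) − 2·(2) − (1) + 2·(-1) = -6
  T: −(1) − 2·(-1) − (1) + 2·(-2) = -4
So the dimensions are [M⁵ L⁻⁶ T⁻⁴].

M: 5, L: -6, T: -4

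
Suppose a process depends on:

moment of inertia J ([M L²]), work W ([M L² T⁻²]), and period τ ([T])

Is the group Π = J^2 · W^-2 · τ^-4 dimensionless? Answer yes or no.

Sum the exponent of each base dimension across the product:
  M: 2·[J]_M − 2·[W]_M − 4·[τ]_M = 2·(1) − 2·(1) − 4·(0) = 0
  L: 2·[J]_L − 2·[W]_L − 4·[τ]_L = 2·(2) − 2·(2) − 4·(0) = 0
  T: 2·[J]_T − 2·[W]_T − 4·[τ]_T = 2·(0) − 2·(-2) − 4·(1) = 0
All base exponents vanish — dimensionless.

yes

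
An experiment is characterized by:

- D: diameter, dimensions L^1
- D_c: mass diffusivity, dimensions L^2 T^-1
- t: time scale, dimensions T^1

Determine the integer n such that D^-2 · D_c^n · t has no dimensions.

1

Balance the L exponent: (2)·n from D_c, plus −2·(1) + (0) = -2 from the rest, must sum to zero.
2n − 2 = 0, so n = 1.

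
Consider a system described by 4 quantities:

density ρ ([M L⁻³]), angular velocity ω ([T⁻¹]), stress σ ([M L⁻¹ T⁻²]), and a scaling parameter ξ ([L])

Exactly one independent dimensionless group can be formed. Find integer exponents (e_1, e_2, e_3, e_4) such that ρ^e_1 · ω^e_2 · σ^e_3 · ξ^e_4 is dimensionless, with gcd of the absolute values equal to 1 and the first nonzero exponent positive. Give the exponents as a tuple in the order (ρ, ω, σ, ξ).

M: e_1·(1) + e_2·(0) + e_3·(1) + e_4·(0) = 0
L: e_1·(-3) + e_2·(0) + e_3·(-1) + e_4·(1) = 0
T: e_1·(0) + e_2·(-1) + e_3·(-2) + e_4·(0) = 0
Solving this homogeneous linear system for the smallest-integer solution (first nonzero entry positive) gives (1, 2, -1, 2).

(1, 2, -1, 2)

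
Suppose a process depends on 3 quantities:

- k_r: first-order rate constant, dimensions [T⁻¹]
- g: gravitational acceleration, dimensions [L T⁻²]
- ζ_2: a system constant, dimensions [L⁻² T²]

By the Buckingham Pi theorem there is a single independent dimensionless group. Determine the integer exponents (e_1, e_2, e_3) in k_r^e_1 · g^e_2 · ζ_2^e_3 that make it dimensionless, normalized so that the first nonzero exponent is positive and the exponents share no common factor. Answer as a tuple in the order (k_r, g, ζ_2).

(2, -2, -1)

L: e_1·(0) + e_2·(1) + e_3·(-2) = 0
T: e_1·(-1) + e_2·(-2) + e_3·(2) = 0
Solving this homogeneous linear system for the smallest-integer solution (first nonzero entry positive) gives (2, -2, -1).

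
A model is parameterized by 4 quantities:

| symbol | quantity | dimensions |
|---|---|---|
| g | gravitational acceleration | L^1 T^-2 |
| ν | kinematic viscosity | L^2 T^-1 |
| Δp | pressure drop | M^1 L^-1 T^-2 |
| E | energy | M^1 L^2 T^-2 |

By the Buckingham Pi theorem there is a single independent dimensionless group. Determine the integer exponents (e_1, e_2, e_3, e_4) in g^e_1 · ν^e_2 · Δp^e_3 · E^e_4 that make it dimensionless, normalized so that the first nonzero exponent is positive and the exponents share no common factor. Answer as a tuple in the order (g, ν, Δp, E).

M: e_1·(0) + e_2·(0) + e_3·(1) + e_4·(1) = 0
L: e_1·(1) + e_2·(2) + e_3·(-1) + e_4·(2) = 0
T: e_1·(-2) + e_2·(-1) + e_3·(-2) + e_4·(-2) = 0
Solving this homogeneous linear system for the smallest-integer solution (first nonzero entry positive) gives (1, -2, -1, 1).

(1, -2, -1, 1)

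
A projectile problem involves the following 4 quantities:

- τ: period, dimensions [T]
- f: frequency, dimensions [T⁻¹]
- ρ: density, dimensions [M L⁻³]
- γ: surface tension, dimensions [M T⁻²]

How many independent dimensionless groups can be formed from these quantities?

There are 4 variables and 3 base dimensions (M, L, T).
The dimension matrix has rank 3.
Independent dimensionless groups: 4 − 3 = 1.

1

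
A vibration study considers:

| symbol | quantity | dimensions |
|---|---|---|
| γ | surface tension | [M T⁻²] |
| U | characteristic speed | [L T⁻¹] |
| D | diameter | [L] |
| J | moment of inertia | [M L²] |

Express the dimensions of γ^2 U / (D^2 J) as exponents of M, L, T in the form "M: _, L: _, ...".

Collect each base-dimension exponent across the product:
  M: 2·(1) + (0) − 2·(0) − (1) = 1
  L: 2·(0) + (1) − 2·(1) − (2) = -3
  T: 2·(-2) + (-1) − 2·(0) − (0) = -5
So the dimensions are [M L⁻³ T⁻⁵].

M: 1, L: -3, T: -5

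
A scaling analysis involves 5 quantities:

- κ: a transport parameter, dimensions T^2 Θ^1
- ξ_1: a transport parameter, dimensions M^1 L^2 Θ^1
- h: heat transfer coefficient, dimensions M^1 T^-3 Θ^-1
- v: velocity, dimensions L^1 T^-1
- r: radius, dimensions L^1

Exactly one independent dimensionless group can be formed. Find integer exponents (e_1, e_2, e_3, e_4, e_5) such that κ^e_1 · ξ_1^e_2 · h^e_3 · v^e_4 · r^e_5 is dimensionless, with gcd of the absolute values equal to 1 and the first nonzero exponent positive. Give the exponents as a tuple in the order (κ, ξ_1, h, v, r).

(2, -1, 1, 1, 1)

M: e_1·(0) + e_2·(1) + e_3·(1) + e_4·(0) + e_5·(0) = 0
L: e_1·(0) + e_2·(2) + e_3·(0) + e_4·(1) + e_5·(1) = 0
T: e_1·(2) + e_2·(0) + e_3·(-3) + e_4·(-1) + e_5·(0) = 0
Θ: e_1·(1) + e_2·(1) + e_3·(-1) + e_4·(0) + e_5·(0) = 0
Solving this homogeneous linear system for the smallest-integer solution (first nonzero entry positive) gives (2, -1, 1, 1, 1).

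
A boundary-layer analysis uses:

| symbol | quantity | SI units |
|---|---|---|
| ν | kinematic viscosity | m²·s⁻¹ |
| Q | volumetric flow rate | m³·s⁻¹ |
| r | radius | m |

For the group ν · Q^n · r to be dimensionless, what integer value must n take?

-1

Balance the L exponent: (3)·n from Q, plus (2) + (1) = 3 from the rest, must sum to zero.
3n + 3 = 0, so n = -1.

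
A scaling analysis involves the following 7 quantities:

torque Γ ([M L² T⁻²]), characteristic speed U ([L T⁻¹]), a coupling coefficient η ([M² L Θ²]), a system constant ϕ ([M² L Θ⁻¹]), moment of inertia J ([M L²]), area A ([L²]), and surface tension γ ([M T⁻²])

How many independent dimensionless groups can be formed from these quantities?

3

There are 7 variables and 4 base dimensions (M, L, T, Θ).
The dimension matrix has rank 4.
Independent dimensionless groups: 7 − 4 = 3.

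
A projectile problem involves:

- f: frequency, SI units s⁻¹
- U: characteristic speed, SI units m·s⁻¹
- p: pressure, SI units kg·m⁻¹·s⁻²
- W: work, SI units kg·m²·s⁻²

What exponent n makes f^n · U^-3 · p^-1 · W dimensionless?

Balance the T exponent: (-1)·n from f, plus −3·(-1) − (-2) + (-2) = 3 from the rest, must sum to zero.
−n + 3 = 0, so n = 3.

3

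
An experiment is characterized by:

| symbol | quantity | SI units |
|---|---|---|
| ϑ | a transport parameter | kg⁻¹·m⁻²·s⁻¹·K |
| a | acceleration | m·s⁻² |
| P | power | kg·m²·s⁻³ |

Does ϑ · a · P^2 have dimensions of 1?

no

Sum the exponent of each base dimension across the product:
  M: [ϑ]_M + [a]_M + 2·[P]_M = (-1) + (0) + 2·(1) = 1
  L: [ϑ]_L + [a]_L + 2·[P]_L = (-2) + (1) + 2·(2) = 3
  T: [ϑ]_T + [a]_T + 2·[P]_T = (-1) + (-2) + 2·(-3) = -9
  Θ: [ϑ]_Θ + [a]_Θ + 2·[P]_Θ = (1) + (0) + 2·(0) = 1
Net dimensions [M L³ T⁻⁹ Θ] ≠ [1] — not dimensionless.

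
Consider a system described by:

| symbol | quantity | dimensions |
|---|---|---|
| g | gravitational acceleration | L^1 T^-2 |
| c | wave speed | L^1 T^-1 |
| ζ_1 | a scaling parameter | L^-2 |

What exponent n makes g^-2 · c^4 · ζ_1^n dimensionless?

1

Balance the L exponent: (-2)·n from ζ_1, plus −2·(1) + 4·(1) = 2 from the rest, must sum to zero.
-2n + 2 = 0, so n = 1.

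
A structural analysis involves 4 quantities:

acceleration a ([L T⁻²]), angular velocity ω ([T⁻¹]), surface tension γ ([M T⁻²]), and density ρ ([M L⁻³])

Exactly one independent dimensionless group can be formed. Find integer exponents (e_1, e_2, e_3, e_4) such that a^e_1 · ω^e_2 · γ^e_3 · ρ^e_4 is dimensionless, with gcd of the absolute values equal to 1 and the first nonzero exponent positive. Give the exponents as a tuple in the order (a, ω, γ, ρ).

(3, -4, -1, 1)

M: e_1·(0) + e_2·(0) + e_3·(1) + e_4·(1) = 0
L: e_1·(1) + e_2·(0) + e_3·(0) + e_4·(-3) = 0
T: e_1·(-2) + e_2·(-1) + e_3·(-2) + e_4·(0) = 0
Solving this homogeneous linear system for the smallest-integer solution (first nonzero entry positive) gives (3, -4, -1, 1).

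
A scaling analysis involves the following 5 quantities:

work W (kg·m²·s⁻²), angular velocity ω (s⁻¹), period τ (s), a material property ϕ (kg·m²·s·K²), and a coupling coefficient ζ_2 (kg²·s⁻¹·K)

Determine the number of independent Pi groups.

1

There are 5 variables and 4 base dimensions (M, L, T, Θ).
The dimension matrix has rank 4.
Independent dimensionless groups: 5 − 4 = 1.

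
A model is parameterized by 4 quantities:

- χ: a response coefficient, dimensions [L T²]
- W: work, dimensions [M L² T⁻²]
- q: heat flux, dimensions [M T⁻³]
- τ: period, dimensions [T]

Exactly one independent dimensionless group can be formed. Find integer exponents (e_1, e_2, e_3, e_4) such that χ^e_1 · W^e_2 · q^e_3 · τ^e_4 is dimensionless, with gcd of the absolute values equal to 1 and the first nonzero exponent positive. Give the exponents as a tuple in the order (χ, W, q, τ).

M: e_1·(0) + e_2·(1) + e_3·(1) + e_4·(0) = 0
L: e_1·(1) + e_2·(2) + e_3·(0) + e_4·(0) = 0
T: e_1·(2) + e_2·(-2) + e_3·(-3) + e_4·(1) = 0
Solving this homogeneous linear system for the smallest-integer solution (first nonzero entry positive) gives (2, -1, 1, -3).

(2, -1, 1, -3)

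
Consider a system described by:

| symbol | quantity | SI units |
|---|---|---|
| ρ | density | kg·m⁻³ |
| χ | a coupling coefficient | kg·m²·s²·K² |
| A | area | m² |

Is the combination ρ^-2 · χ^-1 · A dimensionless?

no

Sum the exponent of each base dimension across the product:
  M: −2·[ρ]_M − [χ]_M + [A]_M = −2·(1) − (1) + (0) = -3
  L: −2·[ρ]_L − [χ]_L + [A]_L = −2·(-3) − (2) + (2) = 6
  T: −2·[ρ]_T − [χ]_T + [A]_T = −2·(0) − (2) + (0) = -2
  Θ: −2·[ρ]_Θ − [χ]_Θ + [A]_Θ = −2·(0) − (2) + (0) = -2
Net dimensions [M⁻³ L⁶ T⁻² Θ⁻²] ≠ [1] — not dimensionless.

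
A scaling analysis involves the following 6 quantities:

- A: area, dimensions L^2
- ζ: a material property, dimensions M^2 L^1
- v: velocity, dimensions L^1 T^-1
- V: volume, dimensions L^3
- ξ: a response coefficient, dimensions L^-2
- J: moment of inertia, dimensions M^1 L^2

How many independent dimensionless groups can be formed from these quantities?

There are 6 variables and 3 base dimensions (M, L, T).
The dimension matrix has rank 3.
Independent dimensionless groups: 6 − 3 = 3.

3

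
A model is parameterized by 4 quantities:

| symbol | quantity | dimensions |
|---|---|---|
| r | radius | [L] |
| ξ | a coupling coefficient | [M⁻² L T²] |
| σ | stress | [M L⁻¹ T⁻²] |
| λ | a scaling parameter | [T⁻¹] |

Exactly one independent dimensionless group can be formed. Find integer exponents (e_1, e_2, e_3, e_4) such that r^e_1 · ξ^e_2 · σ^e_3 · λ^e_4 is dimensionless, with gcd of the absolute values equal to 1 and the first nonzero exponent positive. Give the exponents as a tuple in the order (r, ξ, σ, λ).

(1, 1, 2, -2)

M: e_1·(0) + e_2·(-2) + e_3·(1) + e_4·(0) = 0
L: e_1·(1) + e_2·(1) + e_3·(-1) + e_4·(0) = 0
T: e_1·(0) + e_2·(2) + e_3·(-2) + e_4·(-1) = 0
Solving this homogeneous linear system for the smallest-integer solution (first nonzero entry positive) gives (1, 1, 2, -2).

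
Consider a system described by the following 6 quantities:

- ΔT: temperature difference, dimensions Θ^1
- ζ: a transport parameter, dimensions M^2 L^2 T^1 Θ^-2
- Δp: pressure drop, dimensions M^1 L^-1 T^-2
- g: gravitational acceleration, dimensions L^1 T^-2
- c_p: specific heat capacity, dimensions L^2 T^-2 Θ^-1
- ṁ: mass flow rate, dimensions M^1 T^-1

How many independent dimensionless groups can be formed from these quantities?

2

There are 6 variables and 4 base dimensions (M, L, T, Θ).
The dimension matrix has rank 4.
Independent dimensionless groups: 6 − 4 = 2.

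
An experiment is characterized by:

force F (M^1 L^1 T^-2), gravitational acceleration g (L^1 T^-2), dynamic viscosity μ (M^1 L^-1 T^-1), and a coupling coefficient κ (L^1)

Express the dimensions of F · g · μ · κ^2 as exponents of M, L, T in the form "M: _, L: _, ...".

M: 2, L: 3, T: -5

Collect each base-dimension exponent across the product:
  M: (1) + (0) + (1) + 2·(0) = 2
  L: (1) + (1) + (-1) + 2·(1) = 3
  T: (-2) + (-2) + (-1) + 2·(0) = -5
So the dimensions are [M² L³ T⁻⁵].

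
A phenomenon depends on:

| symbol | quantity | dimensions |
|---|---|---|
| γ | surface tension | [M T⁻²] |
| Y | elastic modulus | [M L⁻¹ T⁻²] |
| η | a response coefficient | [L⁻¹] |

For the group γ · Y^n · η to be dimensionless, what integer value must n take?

Balance the M exponent: (1)·n from Y, plus (1) + (0) = 1 from the rest, must sum to zero.
n + 1 = 0, so n = -1.

-1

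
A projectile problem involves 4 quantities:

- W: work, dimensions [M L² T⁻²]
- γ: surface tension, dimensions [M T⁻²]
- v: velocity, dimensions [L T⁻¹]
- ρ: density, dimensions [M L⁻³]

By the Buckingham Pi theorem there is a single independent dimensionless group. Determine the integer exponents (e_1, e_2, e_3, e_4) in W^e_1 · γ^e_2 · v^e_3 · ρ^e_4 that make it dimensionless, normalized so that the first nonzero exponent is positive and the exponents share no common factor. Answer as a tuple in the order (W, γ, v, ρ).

(1, -3, 4, 2)

M: e_1·(1) + e_2·(1) + e_3·(0) + e_4·(1) = 0
L: e_1·(2) + e_2·(0) + e_3·(1) + e_4·(-3) = 0
T: e_1·(-2) + e_2·(-2) + e_3·(-1) + e_4·(0) = 0
Solving this homogeneous linear system for the smallest-integer solution (first nonzero entry positive) gives (1, -3, 4, 2).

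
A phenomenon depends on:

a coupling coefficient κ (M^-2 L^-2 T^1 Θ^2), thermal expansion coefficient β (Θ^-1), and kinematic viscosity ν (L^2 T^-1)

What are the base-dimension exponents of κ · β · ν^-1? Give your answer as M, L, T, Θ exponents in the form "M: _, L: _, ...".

Collect each base-dimension exponent across the product:
  M: (-2) + (0) − (0) = -2
  L: (-2) + (0) − (2) = -4
  T: (1) + (0) − (-1) = 2
  Θ: (2) + (-1) − (0) = 1
So the dimensions are [M⁻² L⁻⁴ T² Θ].

M: -2, L: -4, T: 2, Θ: 1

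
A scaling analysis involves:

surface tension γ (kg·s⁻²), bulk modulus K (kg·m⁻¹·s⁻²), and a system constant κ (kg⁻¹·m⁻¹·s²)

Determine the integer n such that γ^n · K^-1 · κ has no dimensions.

2

Balance the M exponent: (1)·n from γ, plus −(1) + (-1) = -2 from the rest, must sum to zero.
n − 2 = 0, so n = 2.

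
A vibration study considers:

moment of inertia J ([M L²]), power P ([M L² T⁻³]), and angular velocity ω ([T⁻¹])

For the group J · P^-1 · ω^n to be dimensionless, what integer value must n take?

3

Balance the T exponent: (-1)·n from ω, plus (0) − (-3) = 3 from the rest, must sum to zero.
−n + 3 = 0, so n = 3.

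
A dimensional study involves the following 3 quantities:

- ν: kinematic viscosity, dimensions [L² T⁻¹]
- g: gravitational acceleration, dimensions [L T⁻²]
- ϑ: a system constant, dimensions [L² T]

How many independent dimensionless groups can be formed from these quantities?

1

There are 3 variables and 2 base dimensions (L, T).
The dimension matrix has rank 2.
Independent dimensionless groups: 3 − 2 = 1.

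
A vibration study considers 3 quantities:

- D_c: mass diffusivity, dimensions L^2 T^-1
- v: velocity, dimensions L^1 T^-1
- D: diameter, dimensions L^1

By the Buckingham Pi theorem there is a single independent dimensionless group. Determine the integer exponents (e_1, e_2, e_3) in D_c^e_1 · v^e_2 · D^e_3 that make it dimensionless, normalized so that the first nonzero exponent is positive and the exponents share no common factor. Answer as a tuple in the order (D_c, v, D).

(1, -1, -1)

L: e_1·(2) + e_2·(1) + e_3·(1) = 0
T: e_1·(-1) + e_2·(-1) + e_3·(0) = 0
Solving this homogeneous linear system for the smallest-integer solution (first nonzero entry positive) gives (1, -1, -1).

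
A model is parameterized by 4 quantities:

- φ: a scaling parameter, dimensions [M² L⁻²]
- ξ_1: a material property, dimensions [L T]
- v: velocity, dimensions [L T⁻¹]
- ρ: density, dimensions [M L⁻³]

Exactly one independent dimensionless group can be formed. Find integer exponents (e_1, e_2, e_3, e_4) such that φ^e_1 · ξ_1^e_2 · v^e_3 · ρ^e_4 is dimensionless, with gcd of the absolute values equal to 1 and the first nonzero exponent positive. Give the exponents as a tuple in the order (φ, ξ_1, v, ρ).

M: e_1·(2) + e_2·(0) + e_3·(0) + e_4·(1) = 0
L: e_1·(-2) + e_2·(1) + e_3·(1) + e_4·(-3) = 0
T: e_1·(0) + e_2·(1) + e_3·(-1) + e_4·(0) = 0
Solving this homogeneous linear system for the smallest-integer solution (first nonzero entry positive) gives (1, -2, -2, -2).

(1, -2, -2, -2)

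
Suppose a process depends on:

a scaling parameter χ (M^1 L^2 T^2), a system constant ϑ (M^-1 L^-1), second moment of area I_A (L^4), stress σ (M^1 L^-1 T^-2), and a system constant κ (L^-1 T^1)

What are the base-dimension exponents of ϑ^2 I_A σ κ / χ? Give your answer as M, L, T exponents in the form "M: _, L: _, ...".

Collect each base-dimension exponent across the product:
  M: −(1) + 2·(-1) + (0) + (1) + (0) = -2
  L: −(2) + 2·(-1) + (4) + (-1) + (-1) = -2
  T: −(2) + 2·(0) + (0) + (-2) + (1) = -3
So the dimensions are [M⁻² L⁻² T⁻³].

M: -2, L: -2, T: -3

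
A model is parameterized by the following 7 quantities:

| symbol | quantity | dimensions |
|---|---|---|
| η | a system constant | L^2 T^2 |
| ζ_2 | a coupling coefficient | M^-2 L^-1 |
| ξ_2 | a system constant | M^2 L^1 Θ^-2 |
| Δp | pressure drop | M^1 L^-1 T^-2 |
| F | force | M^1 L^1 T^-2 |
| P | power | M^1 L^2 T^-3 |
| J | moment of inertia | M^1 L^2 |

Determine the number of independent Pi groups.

There are 7 variables and 4 base dimensions (M, L, T, Θ).
The dimension matrix has rank 4.
Independent dimensionless groups: 7 − 4 = 3.

3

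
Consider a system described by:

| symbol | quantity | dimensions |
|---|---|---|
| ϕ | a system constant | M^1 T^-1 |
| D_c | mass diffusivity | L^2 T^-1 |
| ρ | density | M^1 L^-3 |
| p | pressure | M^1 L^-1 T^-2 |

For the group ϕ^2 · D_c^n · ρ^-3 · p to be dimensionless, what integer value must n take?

Balance the L exponent: (2)·n from D_c, plus 2·(0) − 3·(-3) + (-1) = 8 from the rest, must sum to zero.
2n + 8 = 0, so n = -4.

-4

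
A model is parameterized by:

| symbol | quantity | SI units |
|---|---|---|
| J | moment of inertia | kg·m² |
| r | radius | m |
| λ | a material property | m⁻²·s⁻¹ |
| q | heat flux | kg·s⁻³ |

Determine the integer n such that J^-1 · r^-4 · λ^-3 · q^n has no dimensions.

1

Balance the M exponent: (1)·n from q, plus −(1) − 4·(0) − 3·(0) = -1 from the rest, must sum to zero.
n − 1 = 0, so n = 1.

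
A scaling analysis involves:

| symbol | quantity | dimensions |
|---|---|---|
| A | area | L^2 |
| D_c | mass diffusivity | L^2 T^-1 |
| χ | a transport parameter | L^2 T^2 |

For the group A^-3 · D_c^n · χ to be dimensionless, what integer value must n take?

2

Balance the L exponent: (2)·n from D_c, plus −3·(2) + (2) = -4 from the rest, must sum to zero.
2n − 4 = 0, so n = 2.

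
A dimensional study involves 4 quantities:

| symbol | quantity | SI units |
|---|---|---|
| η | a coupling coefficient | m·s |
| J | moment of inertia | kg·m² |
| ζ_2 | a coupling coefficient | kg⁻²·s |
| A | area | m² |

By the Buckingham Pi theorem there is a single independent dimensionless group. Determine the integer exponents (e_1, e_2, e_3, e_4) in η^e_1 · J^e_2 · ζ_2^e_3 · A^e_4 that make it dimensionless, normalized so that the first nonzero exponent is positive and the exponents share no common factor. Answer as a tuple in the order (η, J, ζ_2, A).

M: e_1·(0) + e_2·(1) + e_3·(-2) + e_4·(0) = 0
L: e_1·(1) + e_2·(2) + e_3·(0) + e_4·(2) = 0
T: e_1·(1) + e_2·(0) + e_3·(1) + e_4·(0) = 0
Solving this homogeneous linear system for the smallest-integer solution (first nonzero entry positive) gives (2, -4, -2, 3).

(2, -4, -2, 3)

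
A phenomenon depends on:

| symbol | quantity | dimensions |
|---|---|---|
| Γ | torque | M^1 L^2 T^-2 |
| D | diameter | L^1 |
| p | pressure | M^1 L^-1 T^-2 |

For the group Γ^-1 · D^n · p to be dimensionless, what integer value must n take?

3

Balance the L exponent: (1)·n from D, plus −(2) + (-1) = -3 from the rest, must sum to zero.
n − 3 = 0, so n = 3.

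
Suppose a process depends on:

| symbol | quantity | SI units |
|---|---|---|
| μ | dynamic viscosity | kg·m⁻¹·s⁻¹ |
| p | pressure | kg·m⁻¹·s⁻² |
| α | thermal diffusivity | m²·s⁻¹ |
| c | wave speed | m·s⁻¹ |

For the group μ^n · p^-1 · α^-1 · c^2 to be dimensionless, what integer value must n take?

Balance the M exponent: (1)·n from μ, plus −(1) − (0) + 2·(0) = -1 from the rest, must sum to zero.
n − 1 = 0, so n = 1.

1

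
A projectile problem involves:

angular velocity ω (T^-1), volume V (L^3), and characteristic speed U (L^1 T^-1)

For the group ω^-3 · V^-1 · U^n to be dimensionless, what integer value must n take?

Balance the L exponent: (1)·n from U, plus −3·(0) − (3) = -3 from the rest, must sum to zero.
n − 3 = 0, so n = 3.

3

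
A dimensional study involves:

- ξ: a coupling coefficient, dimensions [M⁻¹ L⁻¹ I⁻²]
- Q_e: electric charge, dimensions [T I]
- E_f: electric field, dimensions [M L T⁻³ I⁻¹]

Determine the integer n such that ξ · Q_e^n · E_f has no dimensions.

3

Balance the T exponent: (1)·n from Q_e, plus (0) + (-3) = -3 from the rest, must sum to zero.
n − 3 = 0, so n = 3.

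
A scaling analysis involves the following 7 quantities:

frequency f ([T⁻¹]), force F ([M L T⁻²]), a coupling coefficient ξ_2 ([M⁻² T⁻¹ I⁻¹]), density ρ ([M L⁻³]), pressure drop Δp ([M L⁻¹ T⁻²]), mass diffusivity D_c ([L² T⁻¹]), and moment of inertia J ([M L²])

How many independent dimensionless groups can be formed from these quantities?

3

There are 7 variables and 4 base dimensions (M, L, T, I).
The dimension matrix has rank 4.
Independent dimensionless groups: 7 − 4 = 3.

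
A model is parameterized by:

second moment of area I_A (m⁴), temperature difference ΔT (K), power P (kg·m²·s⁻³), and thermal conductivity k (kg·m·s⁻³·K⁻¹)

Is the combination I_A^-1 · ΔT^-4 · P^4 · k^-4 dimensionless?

Sum the exponent of each base dimension across the product:
  M: −[I_A]_M − 4·[ΔT]_M + 4·[P]_M − 4·[k]_M = −(0) − 4·(0) + 4·(1) − 4·(1) = 0
  L: −[I_A]_L − 4·[ΔT]_L + 4·[P]_L − 4·[k]_L = −(4) − 4·(0) + 4·(2) − 4·(1) = 0
  T: −[I_A]_T − 4·[ΔT]_T + 4·[P]_T − 4·[k]_T = −(0) − 4·(0) + 4·(-3) − 4·(-3) = 0
  Θ: −[I_A]_Θ − 4·[ΔT]_Θ + 4·[P]_Θ − 4·[k]_Θ = −(0) − 4·(1) + 4·(0) − 4·(-1) = 0
All base exponents vanish — dimensionless.

yes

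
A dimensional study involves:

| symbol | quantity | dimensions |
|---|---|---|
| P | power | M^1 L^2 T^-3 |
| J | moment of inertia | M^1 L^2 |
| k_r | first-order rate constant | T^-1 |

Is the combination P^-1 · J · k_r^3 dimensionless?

yes

Sum the exponent of each base dimension across the product:
  M: −[P]_M + [J]_M + 3·[k_r]_M = −(1) + (1) + 3·(0) = 0
  L: −[P]_L + [J]_L + 3·[k_r]_L = −(2) + (2) + 3·(0) = 0
  T: −[P]_T + [J]_T + 3·[k_r]_T = −(-3) + (0) + 3·(-1) = 0
All base exponents vanish — dimensionless.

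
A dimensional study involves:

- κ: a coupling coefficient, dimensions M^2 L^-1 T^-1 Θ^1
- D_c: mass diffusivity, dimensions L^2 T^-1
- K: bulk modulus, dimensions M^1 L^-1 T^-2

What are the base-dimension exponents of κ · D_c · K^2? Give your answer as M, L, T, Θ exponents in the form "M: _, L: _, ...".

M: 4, L: -1, T: -6, Θ: 1

Collect each base-dimension exponent across the product:
  M: (2) + (0) + 2·(1) = 4
  L: (-1) + (2) + 2·(-1) = -1
  T: (-1) + (-1) + 2·(-2) = -6
  Θ: (1) + (0) + 2·(0) = 1
So the dimensions are [M⁴ L⁻¹ T⁻⁶ Θ].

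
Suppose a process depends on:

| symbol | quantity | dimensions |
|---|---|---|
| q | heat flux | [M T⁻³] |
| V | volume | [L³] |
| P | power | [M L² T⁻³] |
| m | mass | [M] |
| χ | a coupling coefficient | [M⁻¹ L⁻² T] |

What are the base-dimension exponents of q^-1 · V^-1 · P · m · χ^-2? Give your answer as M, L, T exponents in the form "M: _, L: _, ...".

M: 3, L: 3, T: -2

Collect each base-dimension exponent across the product:
  M: −(1) − (0) + (1) + (1) − 2·(-1) = 3
  L: −(0) − (3) + (2) + (0) − 2·(-2) = 3
  T: −(-3) − (0) + (-3) + (0) − 2·(1) = -2
So the dimensions are [M³ L³ T⁻²].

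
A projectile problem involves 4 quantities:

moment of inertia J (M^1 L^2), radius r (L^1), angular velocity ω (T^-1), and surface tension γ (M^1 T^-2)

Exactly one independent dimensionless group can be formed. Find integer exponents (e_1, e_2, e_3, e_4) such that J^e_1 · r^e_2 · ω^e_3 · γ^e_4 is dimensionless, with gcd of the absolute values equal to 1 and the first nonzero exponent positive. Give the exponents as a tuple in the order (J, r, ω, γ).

M: e_1·(1) + e_2·(0) + e_3·(0) + e_4·(1) = 0
L: e_1·(2) + e_2·(1) + e_3·(0) + e_4·(0) = 0
T: e_1·(0) + e_2·(0) + e_3·(-1) + e_4·(-2) = 0
Solving this homogeneous linear system for the smallest-integer solution (first nonzero entry positive) gives (1, -2, 2, -1).

(1, -2, 2, -1)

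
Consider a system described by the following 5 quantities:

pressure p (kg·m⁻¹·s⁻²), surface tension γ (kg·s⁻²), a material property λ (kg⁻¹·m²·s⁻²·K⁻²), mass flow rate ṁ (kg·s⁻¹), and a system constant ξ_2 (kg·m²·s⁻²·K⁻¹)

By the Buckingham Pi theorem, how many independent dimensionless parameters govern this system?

1

There are 5 variables and 4 base dimensions (M, L, T, Θ).
The dimension matrix has rank 4.
Independent dimensionless groups: 5 − 4 = 1.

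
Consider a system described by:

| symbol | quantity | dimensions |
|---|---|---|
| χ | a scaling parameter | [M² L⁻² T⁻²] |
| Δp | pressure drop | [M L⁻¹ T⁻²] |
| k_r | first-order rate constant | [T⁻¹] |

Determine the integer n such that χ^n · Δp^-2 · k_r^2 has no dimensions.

1

Balance the M exponent: (2)·n from χ, plus −2·(1) + 2·(0) = -2 from the rest, must sum to zero.
2n − 2 = 0, so n = 1.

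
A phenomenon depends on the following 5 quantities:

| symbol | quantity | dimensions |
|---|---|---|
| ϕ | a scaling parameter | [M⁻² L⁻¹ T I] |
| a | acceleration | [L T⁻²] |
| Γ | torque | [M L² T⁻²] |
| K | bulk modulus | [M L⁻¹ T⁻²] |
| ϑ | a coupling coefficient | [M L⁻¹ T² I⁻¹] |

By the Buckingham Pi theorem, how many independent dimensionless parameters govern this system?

1

There are 5 variables and 4 base dimensions (M, L, T, I).
The dimension matrix has rank 4.
Independent dimensionless groups: 5 − 4 = 1.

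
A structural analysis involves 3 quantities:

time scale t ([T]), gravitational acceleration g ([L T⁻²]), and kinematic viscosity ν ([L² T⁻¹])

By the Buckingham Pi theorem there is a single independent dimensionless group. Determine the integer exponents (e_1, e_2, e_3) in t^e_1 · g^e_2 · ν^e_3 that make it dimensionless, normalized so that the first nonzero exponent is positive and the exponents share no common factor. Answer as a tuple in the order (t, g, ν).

L: e_1·(0) + e_2·(1) + e_3·(2) = 0
T: e_1·(1) + e_2·(-2) + e_3·(-1) = 0
Solving this homogeneous linear system for the smallest-integer solution (first nonzero entry positive) gives (3, 2, -1).

(3, 2, -1)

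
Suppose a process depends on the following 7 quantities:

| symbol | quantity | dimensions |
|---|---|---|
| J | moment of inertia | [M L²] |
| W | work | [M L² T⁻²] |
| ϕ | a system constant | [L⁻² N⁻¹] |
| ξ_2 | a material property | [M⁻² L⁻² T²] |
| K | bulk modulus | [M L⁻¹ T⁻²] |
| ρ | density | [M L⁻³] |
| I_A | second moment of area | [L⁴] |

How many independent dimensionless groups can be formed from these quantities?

3

There are 7 variables and 4 base dimensions (M, L, T, N).
The dimension matrix has rank 4.
Independent dimensionless groups: 7 − 4 = 3.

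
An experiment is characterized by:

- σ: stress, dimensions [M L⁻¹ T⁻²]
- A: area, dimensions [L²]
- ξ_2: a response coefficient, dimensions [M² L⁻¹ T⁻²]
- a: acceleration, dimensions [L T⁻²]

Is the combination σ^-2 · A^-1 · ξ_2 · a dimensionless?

yes

Sum the exponent of each base dimension across the product:
  M: −2·[σ]_M − [A]_M + [ξ_2]_M + [a]_M = −2·(1) − (0) + (2) + (0) = 0
  L: −2·[σ]_L − [A]_L + [ξ_2]_L + [a]_L = −2·(-1) − (2) + (-1) + (1) = 0
  T: −2·[σ]_T − [A]_T + [ξ_2]_T + [a]_T = −2·(-2) − (0) + (-2) + (-2) = 0
  N: −2·[σ]_N − [A]_N + [ξ_2]_N + [a]_N = −2·(0) − (0) + (0) + (0) = 0
All base exponents vanish — dimensionless.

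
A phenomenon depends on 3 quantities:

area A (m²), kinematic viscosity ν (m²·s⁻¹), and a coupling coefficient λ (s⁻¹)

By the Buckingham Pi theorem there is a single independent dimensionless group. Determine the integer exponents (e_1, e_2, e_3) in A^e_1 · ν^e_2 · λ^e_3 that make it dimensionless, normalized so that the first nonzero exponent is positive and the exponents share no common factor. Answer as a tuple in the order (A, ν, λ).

L: e_1·(2) + e_2·(2) + e_3·(0) = 0
T: e_1·(0) + e_2·(-1) + e_3·(-1) = 0
Solving this homogeneous linear system for the smallest-integer solution (first nonzero entry positive) gives (1, -1, 1).

(1, -1, 1)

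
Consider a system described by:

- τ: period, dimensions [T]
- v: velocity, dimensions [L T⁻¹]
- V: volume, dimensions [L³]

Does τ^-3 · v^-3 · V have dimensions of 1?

Sum the exponent of each base dimension across the product:
  M: −3·[τ]_M − 3·[v]_M + [V]_M = −3·(0) − 3·(0) + (0) = 0
  L: −3·[τ]_L − 3·[v]_L + [V]_L = −3·(0) − 3·(1) + (3) = 0
  T: −3·[τ]_T − 3·[v]_T + [V]_T = −3·(1) − 3·(-1) + (0) = 0
All base exponents vanish — dimensionless.

yes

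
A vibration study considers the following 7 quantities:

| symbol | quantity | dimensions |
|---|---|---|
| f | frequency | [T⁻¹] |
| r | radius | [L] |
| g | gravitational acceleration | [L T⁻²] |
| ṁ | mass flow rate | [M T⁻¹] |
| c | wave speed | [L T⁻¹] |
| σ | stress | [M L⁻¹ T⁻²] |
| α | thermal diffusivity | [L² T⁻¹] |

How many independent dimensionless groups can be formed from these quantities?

4

There are 7 variables and 3 base dimensions (M, L, T).
The dimension matrix has rank 3.
Independent dimensionless groups: 7 − 3 = 4.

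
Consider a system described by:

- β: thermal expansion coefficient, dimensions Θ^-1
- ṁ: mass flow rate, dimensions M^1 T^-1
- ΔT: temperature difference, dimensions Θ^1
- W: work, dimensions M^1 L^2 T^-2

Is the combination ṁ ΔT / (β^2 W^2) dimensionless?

Sum the exponent of each base dimension across the product:
  M: −2·[β]_M + [ṁ]_M + [ΔT]_M − 2·[W]_M = −2·(0) + (1) + (0) − 2·(1) = -1
  L: −2·[β]_L + [ṁ]_L + [ΔT]_L − 2·[W]_L = −2·(0) + (0) + (0) − 2·(2) = -4
  T: −2·[β]_T + [ṁ]_T + [ΔT]_T − 2·[W]_T = −2·(0) + (-1) + (0) − 2·(-2) = 3
  Θ: −2·[β]_Θ + [ṁ]_Θ + [ΔT]_Θ − 2·[W]_Θ = −2·(-1) + (0) + (1) − 2·(0) = 3
Net dimensions [M⁻¹ L⁻⁴ T³ Θ³] ≠ [1] — not dimensionless.

no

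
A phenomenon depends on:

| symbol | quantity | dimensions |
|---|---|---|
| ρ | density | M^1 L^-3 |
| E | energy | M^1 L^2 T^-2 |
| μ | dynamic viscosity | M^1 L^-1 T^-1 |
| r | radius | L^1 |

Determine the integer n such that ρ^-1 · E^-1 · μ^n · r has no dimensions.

Balance the M exponent: (1)·n from μ, plus −(1) − (1) + (0) = -2 from the rest, must sum to zero.
n − 2 = 0, so n = 2.

2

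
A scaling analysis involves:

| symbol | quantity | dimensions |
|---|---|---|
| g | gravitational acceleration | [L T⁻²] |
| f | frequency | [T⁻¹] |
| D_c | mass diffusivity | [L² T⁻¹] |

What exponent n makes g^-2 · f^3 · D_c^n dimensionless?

1

Balance the L exponent: (2)·n from D_c, plus −2·(1) + 3·(0) = -2 from the rest, must sum to zero.
2n − 2 = 0, so n = 1.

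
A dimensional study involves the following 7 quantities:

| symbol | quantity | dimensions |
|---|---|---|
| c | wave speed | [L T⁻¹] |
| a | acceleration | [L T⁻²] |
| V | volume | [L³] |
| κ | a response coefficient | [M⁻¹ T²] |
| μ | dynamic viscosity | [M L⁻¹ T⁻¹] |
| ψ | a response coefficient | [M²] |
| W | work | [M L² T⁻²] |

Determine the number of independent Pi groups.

4

There are 7 variables and 3 base dimensions (M, L, T).
The dimension matrix has rank 3.
Independent dimensionless groups: 7 − 3 = 4.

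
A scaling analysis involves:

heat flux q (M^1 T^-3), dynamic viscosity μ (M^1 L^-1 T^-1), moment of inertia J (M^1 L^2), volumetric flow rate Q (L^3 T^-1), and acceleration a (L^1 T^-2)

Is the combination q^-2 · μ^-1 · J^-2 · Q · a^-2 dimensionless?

Sum the exponent of each base dimension across the product:
  M: −2·[q]_M − [μ]_M − 2·[J]_M + [Q]_M − 2·[a]_M = −2·(1) − (1) − 2·(1) + (0) − 2·(0) = -5
  L: −2·[q]_L − [μ]_L − 2·[J]_L + [Q]_L − 2·[a]_L = −2·(0) − (-1) − 2·(2) + (3) − 2·(1) = -2
  T: −2·[q]_T − [μ]_T − 2·[J]_T + [Q]_T − 2·[a]_T = −2·(-3) − (-1) − 2·(0) + (-1) − 2·(-2) = 10
Net dimensions [M⁻⁵ L⁻² T¹⁰] ≠ [1] — not dimensionless.

no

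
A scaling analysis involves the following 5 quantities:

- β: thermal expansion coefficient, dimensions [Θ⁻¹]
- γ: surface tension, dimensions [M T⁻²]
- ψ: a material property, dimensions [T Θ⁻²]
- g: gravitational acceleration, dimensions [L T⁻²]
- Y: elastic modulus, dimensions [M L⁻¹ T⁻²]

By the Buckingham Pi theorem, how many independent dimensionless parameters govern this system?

There are 5 variables and 4 base dimensions (M, L, T, Θ).
The dimension matrix has rank 4.
Independent dimensionless groups: 5 − 4 = 1.

1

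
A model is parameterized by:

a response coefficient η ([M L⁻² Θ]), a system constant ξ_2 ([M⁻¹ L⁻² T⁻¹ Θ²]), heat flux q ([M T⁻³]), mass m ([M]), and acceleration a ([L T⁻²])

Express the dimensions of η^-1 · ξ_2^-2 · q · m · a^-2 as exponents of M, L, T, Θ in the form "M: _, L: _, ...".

Collect each base-dimension exponent across the product:
  M: −(1) − 2·(-1) + (1) + (1) − 2·(0) = 3
  L: −(-2) − 2·(-2) + (0) + (0) − 2·(1) = 4
  T: −(0) − 2·(-1) + (-3) + (0) − 2·(-2) = 3
  Θ: −(1) − 2·(2) + (0) + (0) − 2·(0) = -5
So the dimensions are [M³ L⁴ T³ Θ⁻⁵].

M: 3, L: 4, T: 3, Θ: -5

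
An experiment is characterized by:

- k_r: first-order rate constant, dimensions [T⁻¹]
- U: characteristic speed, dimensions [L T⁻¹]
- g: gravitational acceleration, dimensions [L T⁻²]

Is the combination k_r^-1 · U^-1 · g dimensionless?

yes

Sum the exponent of each base dimension across the product:
  M: −[k_r]_M − [U]_M + [g]_M = −(0) − (0) + (0) = 0
  L: −[k_r]_L − [U]_L + [g]_L = −(0) − (1) + (1) = 0
  T: −[k_r]_T − [U]_T + [g]_T = −(-1) − (-1) + (-2) = 0
All base exponents vanish — dimensionless.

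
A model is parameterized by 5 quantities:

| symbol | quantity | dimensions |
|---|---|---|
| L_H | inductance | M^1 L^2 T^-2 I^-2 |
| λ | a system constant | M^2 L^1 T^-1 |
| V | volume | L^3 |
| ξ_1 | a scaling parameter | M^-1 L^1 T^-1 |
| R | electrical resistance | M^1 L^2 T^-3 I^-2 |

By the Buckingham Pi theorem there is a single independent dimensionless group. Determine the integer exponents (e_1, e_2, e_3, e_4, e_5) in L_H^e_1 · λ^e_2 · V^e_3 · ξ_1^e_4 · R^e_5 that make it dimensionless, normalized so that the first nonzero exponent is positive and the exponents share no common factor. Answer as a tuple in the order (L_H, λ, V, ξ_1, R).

(3, 1, -1, 2, -3)

M: e_1·(1) + e_2·(2) + e_3·(0) + e_4·(-1) + e_5·(1) = 0
L: e_1·(2) + e_2·(1) + e_3·(3) + e_4·(1) + e_5·(2) = 0
T: e_1·(-2) + e_2·(-1) + e_3·(0) + e_4·(-1) + e_5·(-3) = 0
I: e_1·(-2) + e_2·(0) + e_3·(0) + e_4·(0) + e_5·(-2) = 0
Solving this homogeneous linear system for the smallest-integer solution (first nonzero entry positive) gives (3, 1, -1, 2, -3).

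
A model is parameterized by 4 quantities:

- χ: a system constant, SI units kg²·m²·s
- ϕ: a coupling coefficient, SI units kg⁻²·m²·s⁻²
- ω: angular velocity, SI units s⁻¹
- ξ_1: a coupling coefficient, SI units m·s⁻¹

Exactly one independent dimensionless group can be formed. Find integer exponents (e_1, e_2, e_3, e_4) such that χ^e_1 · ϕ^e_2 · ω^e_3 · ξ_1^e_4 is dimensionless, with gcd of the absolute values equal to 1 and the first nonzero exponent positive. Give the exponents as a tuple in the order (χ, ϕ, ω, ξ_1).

(1, 1, 3, -4)

M: e_1·(2) + e_2·(-2) + e_3·(0) + e_4·(0) = 0
L: e_1·(2) + e_2·(2) + e_3·(0) + e_4·(1) = 0
T: e_1·(1) + e_2·(-2) + e_3·(-1) + e_4·(-1) = 0
Solving this homogeneous linear system for the smallest-integer solution (first nonzero entry positive) gives (1, 1, 3, -4).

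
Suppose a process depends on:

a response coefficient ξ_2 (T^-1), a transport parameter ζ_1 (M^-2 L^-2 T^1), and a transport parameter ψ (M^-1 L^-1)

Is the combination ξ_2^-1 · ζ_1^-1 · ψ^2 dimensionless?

yes

Sum the exponent of each base dimension across the product:
  M: −[ξ_2]_M − [ζ_1]_M + 2·[ψ]_M = −(0) − (-2) + 2·(-1) = 0
  L: −[ξ_2]_L − [ζ_1]_L + 2·[ψ]_L = −(0) − (-2) + 2·(-1) = 0
  T: −[ξ_2]_T − [ζ_1]_T + 2·[ψ]_T = −(-1) − (1) + 2·(0) = 0
All base exponents vanish — dimensionless.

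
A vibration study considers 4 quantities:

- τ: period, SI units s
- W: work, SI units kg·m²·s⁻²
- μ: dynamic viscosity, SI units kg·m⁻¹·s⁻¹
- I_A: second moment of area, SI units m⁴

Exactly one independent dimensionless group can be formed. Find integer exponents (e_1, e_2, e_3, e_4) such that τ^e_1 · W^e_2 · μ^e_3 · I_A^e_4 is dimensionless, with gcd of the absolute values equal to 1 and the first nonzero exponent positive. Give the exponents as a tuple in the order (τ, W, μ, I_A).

(4, 4, -4, -3)

M: e_1·(0) + e_2·(1) + e_3·(1) + e_4·(0) = 0
L: e_1·(0) + e_2·(2) + e_3·(-1) + e_4·(4) = 0
T: e_1·(1) + e_2·(-2) + e_3·(-1) + e_4·(0) = 0
Solving this homogeneous linear system for the smallest-integer solution (first nonzero entry positive) gives (4, 4, -4, -3).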